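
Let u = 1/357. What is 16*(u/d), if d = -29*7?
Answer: -16/72471 ≈ -0.00022078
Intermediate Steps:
d = -203
u = 1/357 ≈ 0.0028011
16*(u/d) = 16*((1/357)/(-203)) = 16*((1/357)*(-1/203)) = 16*(-1/72471) = -16/72471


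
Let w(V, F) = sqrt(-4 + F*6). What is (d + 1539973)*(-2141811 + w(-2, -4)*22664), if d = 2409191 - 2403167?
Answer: -3311233380567 + 70076952016*I*sqrt(7) ≈ -3.3112e+12 + 1.8541e+11*I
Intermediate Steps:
w(V, F) = sqrt(-4 + 6*F)
d = 6024
(d + 1539973)*(-2141811 + w(-2, -4)*22664) = (6024 + 1539973)*(-2141811 + sqrt(-4 + 6*(-4))*22664) = 1545997*(-2141811 + sqrt(-4 - 24)*22664) = 1545997*(-2141811 + sqrt(-28)*22664) = 1545997*(-2141811 + (2*I*sqrt(7))*22664) = 1545997*(-2141811 + 45328*I*sqrt(7)) = -3311233380567 + 70076952016*I*sqrt(7)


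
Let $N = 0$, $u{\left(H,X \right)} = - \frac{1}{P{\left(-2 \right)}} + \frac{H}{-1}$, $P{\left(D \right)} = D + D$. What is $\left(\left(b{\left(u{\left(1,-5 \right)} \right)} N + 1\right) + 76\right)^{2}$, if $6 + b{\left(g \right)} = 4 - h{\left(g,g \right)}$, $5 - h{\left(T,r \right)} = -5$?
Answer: $5929$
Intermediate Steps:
$h{\left(T,r \right)} = 10$ ($h{\left(T,r \right)} = 5 - -5 = 5 + 5 = 10$)
$P{\left(D \right)} = 2 D$
$u{\left(H,X \right)} = \frac{1}{4} - H$ ($u{\left(H,X \right)} = - \frac{1}{2 \left(-2\right)} + \frac{H}{-1} = - \frac{1}{-4} + H \left(-1\right) = \left(-1\right) \left(- \frac{1}{4}\right) - H = \frac{1}{4} - H$)
$b{\left(g \right)} = -12$ ($b{\left(g \right)} = -6 + \left(4 - 10\right) = -6 - 6 = -12$)
$\left(\left(b{\left(u{\left(1,-5 \right)} \right)} N + 1\right) + 76\right)^{2} = \left(\left(\left(-12\right) 0 + 1\right) + 76\right)^{2} = \left(\left(0 + 1\right) + 76\right)^{2} = \left(1 + 76\right)^{2} = 77^{2} = 5929$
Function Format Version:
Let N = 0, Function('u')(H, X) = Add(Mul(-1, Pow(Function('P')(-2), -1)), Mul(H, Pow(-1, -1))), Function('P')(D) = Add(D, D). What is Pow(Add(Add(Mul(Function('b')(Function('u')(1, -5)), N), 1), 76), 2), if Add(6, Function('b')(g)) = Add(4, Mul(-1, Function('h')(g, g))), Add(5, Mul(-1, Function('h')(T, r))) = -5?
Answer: 5929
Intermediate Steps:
Function('h')(T, r) = 10 (Function('h')(T, r) = Add(5, Mul(-1, -5)) = Add(5, 5) = 10)
Function('P')(D) = Mul(2, D)
Function('u')(H, X) = Add(Rational(1, 4), Mul(-1, H)) (Function('u')(H, X) = Add(Mul(-1, Pow(Mul(2, -2), -1)), Mul(H, Pow(-1, -1))) = Add(Mul(-1, Pow(-4, -1)), Mul(H, -1)) = Add(Mul(-1, Rational(-1, 4)), Mul(-1, H)) = Add(Rational(1, 4), Mul(-1, H)))
Function('b')(g) = -12 (Function('b')(g) = Add(-6, Add(4, Mul(-1, 10))) = Add(-6, Add(4, -10)) = Add(-6, -6) = -12)
Pow(Add(Add(Mul(Function('b')(Function('u')(1, -5)), N), 1), 76), 2) = Pow(Add(Add(Mul(-12, 0), 1), 76), 2) = Pow(Add(Add(0, 1), 76), 2) = Pow(Add(1, 76), 2) = Pow(77, 2) = 5929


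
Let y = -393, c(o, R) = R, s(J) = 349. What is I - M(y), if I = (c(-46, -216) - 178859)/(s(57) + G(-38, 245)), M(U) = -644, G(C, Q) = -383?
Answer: 200971/34 ≈ 5910.9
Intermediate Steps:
I = 179075/34 (I = (-216 - 178859)/(349 - 383) = -179075/(-34) = -179075*(-1/34) = 179075/34 ≈ 5266.9)
I - M(y) = 179075/34 - 1*(-644) = 179075/34 + 644 = 200971/34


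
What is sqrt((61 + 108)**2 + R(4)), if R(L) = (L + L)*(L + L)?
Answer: 5*sqrt(1145) ≈ 169.19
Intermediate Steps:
R(L) = 4*L**2 (R(L) = (2*L)*(2*L) = 4*L**2)
sqrt((61 + 108)**2 + R(4)) = sqrt((61 + 108)**2 + 4*4**2) = sqrt(169**2 + 4*16) = sqrt(28561 + 64) = sqrt(28625) = 5*sqrt(1145)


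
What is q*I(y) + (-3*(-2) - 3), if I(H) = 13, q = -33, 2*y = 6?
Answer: -426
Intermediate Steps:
y = 3 (y = (½)*6 = 3)
q*I(y) + (-3*(-2) - 3) = -33*13 + (-3*(-2) - 3) = -429 + (6 - 3) = -429 + 3 = -426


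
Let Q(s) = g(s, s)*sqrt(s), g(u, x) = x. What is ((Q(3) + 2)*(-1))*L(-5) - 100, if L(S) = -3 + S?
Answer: -84 + 24*sqrt(3) ≈ -42.431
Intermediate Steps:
Q(s) = s**(3/2) (Q(s) = s*sqrt(s) = s**(3/2))
((Q(3) + 2)*(-1))*L(-5) - 100 = ((3**(3/2) + 2)*(-1))*(-3 - 5) - 100 = ((3*sqrt(3) + 2)*(-1))*(-8) - 100 = ((2 + 3*sqrt(3))*(-1))*(-8) - 100 = (-2 - 3*sqrt(3))*(-8) - 100 = (16 + 24*sqrt(3)) - 100 = -84 + 24*sqrt(3)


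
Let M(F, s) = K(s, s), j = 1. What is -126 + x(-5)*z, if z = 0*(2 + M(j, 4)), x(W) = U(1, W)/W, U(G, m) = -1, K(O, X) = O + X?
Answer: -126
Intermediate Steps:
M(F, s) = 2*s (M(F, s) = s + s = 2*s)
x(W) = -1/W
z = 0 (z = 0*(2 + 2*4) = 0*(2 + 8) = 0*10 = 0)
-126 + x(-5)*z = -126 - 1/(-5)*0 = -126 - 1*(-⅕)*0 = -126 + (⅕)*0 = -126 + 0 = -126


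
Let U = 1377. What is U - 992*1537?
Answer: -1523327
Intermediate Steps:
U - 992*1537 = 1377 - 992*1537 = 1377 - 1524704 = -1523327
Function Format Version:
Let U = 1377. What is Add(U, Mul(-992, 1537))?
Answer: -1523327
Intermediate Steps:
Add(U, Mul(-992, 1537)) = Add(1377, Mul(-992, 1537)) = Add(1377, -1524704) = -1523327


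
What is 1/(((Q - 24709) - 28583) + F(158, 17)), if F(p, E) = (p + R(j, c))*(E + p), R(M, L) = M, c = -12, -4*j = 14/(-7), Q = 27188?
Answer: 2/3267 ≈ 0.00061218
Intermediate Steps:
j = ½ (j = -7/(2*(-7)) = -7*(-1)/(2*7) = -¼*(-2) = ½ ≈ 0.50000)
F(p, E) = (½ + p)*(E + p) (F(p, E) = (p + ½)*(E + p) = (½ + p)*(E + p))
1/(((Q - 24709) - 28583) + F(158, 17)) = 1/(((27188 - 24709) - 28583) + (158² + (½)*17 + (½)*158 + 17*158)) = 1/((2479 - 28583) + (24964 + 17/2 + 79 + 2686)) = 1/(-26104 + 55475/2) = 1/(3267/2) = 2/3267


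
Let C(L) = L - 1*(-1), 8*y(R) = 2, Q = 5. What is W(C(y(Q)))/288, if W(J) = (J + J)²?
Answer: 25/1152 ≈ 0.021701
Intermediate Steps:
y(R) = ¼ (y(R) = (⅛)*2 = ¼)
C(L) = 1 + L (C(L) = L + 1 = 1 + L)
W(J) = 4*J² (W(J) = (2*J)² = 4*J²)
W(C(y(Q)))/288 = (4*(1 + ¼)²)/288 = (4*(5/4)²)*(1/288) = (4*(25/16))*(1/288) = (25/4)*(1/288) = 25/1152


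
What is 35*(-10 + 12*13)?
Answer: 5110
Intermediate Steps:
35*(-10 + 12*13) = 35*(-10 + 156) = 35*146 = 5110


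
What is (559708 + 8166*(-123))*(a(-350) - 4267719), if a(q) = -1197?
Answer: 1898429634360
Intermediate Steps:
(559708 + 8166*(-123))*(a(-350) - 4267719) = (559708 + 8166*(-123))*(-1197 - 4267719) = (559708 - 1004418)*(-4268916) = -444710*(-4268916) = 1898429634360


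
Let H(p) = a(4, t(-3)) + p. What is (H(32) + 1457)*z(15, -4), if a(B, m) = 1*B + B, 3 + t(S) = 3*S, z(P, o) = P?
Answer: 22455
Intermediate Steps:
t(S) = -3 + 3*S
a(B, m) = 2*B (a(B, m) = B + B = 2*B)
H(p) = 8 + p (H(p) = 2*4 + p = 8 + p)
(H(32) + 1457)*z(15, -4) = ((8 + 32) + 1457)*15 = (40 + 1457)*15 = 1497*15 = 22455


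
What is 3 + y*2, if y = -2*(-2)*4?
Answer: 35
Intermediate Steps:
y = 16 (y = 4*4 = 16)
3 + y*2 = 3 + 16*2 = 3 + 32 = 35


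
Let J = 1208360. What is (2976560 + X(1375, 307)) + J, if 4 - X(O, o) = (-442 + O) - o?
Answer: 4184298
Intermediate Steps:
X(O, o) = 446 + o - O (X(O, o) = 4 - ((-442 + O) - o) = 4 - (-442 + O - o) = 4 + (442 + o - O) = 446 + o - O)
(2976560 + X(1375, 307)) + J = (2976560 + (446 + 307 - 1*1375)) + 1208360 = (2976560 + (446 + 307 - 1375)) + 1208360 = (2976560 - 622) + 1208360 = 2975938 + 1208360 = 4184298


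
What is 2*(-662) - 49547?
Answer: -50871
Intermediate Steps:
2*(-662) - 49547 = -1324 - 49547 = -50871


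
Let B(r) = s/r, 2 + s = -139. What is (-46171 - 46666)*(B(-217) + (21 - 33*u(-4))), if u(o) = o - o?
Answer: -436148226/217 ≈ -2.0099e+6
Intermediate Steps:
s = -141 (s = -2 - 139 = -141)
B(r) = -141/r
u(o) = 0
(-46171 - 46666)*(B(-217) + (21 - 33*u(-4))) = (-46171 - 46666)*(-141/(-217) + (21 - 33*0)) = -92837*(-141*(-1/217) + (21 + 0)) = -92837*(141/217 + 21) = -92837*4698/217 = -436148226/217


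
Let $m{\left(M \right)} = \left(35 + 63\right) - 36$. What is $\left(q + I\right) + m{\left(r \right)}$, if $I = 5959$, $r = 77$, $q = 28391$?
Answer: $34412$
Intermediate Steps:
$m{\left(M \right)} = 62$ ($m{\left(M \right)} = 98 - 36 = 62$)
$\left(q + I\right) + m{\left(r \right)} = \left(28391 + 5959\right) + 62 = 34350 + 62 = 34412$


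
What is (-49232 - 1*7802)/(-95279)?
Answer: 57034/95279 ≈ 0.59860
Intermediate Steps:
(-49232 - 1*7802)/(-95279) = (-49232 - 7802)*(-1/95279) = -57034*(-1/95279) = 57034/95279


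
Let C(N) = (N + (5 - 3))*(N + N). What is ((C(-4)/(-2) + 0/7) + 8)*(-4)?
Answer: 0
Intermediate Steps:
C(N) = 2*N*(2 + N) (C(N) = (N + 2)*(2*N) = (2 + N)*(2*N) = 2*N*(2 + N))
((C(-4)/(-2) + 0/7) + 8)*(-4) = (((2*(-4)*(2 - 4))/(-2) + 0/7) + 8)*(-4) = (((2*(-4)*(-2))*(-½) + 0*(⅐)) + 8)*(-4) = ((16*(-½) + 0) + 8)*(-4) = ((-8 + 0) + 8)*(-4) = (-8 + 8)*(-4) = 0*(-4) = 0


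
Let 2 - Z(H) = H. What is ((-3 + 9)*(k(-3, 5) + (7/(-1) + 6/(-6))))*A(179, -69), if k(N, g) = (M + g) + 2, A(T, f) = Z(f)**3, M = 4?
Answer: 6442398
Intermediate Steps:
Z(H) = 2 - H
A(T, f) = (2 - f)**3
k(N, g) = 6 + g (k(N, g) = (4 + g) + 2 = 6 + g)
((-3 + 9)*(k(-3, 5) + (7/(-1) + 6/(-6))))*A(179, -69) = ((-3 + 9)*((6 + 5) + (7/(-1) + 6/(-6))))*(-(-2 - 69)**3) = (6*(11 + (7*(-1) + 6*(-1/6))))*(-1*(-71)**3) = (6*(11 + (-7 - 1)))*(-1*(-357911)) = (6*(11 - 8))*357911 = (6*3)*357911 = 18*357911 = 6442398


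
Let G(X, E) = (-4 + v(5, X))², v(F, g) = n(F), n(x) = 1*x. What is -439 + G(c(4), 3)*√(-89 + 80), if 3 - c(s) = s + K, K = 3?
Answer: -439 + 3*I ≈ -439.0 + 3.0*I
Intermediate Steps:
n(x) = x
v(F, g) = F
c(s) = -s (c(s) = 3 - (s + 3) = 3 - (3 + s) = 3 + (-3 - s) = -s)
G(X, E) = 1 (G(X, E) = (-4 + 5)² = 1² = 1)
-439 + G(c(4), 3)*√(-89 + 80) = -439 + 1*√(-89 + 80) = -439 + 1*√(-9) = -439 + 1*(3*I) = -439 + 3*I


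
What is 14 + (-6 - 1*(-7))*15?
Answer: 29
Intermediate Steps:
14 + (-6 - 1*(-7))*15 = 14 + (-6 + 7)*15 = 14 + 1*15 = 14 + 15 = 29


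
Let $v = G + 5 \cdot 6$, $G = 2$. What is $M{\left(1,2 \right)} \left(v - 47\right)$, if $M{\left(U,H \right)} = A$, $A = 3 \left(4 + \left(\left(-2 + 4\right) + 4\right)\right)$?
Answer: $-450$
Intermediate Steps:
$v = 32$ ($v = 2 + 5 \cdot 6 = 2 + 30 = 32$)
$A = 30$ ($A = 3 \left(4 + \left(2 + 4\right)\right) = 3 \left(4 + 6\right) = 3 \cdot 10 = 30$)
$M{\left(U,H \right)} = 30$
$M{\left(1,2 \right)} \left(v - 47\right) = 30 \left(32 - 47\right) = 30 \left(-15\right) = -450$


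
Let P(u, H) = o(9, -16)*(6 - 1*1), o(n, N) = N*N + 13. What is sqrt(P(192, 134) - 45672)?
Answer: I*sqrt(44327) ≈ 210.54*I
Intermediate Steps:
o(n, N) = 13 + N**2 (o(n, N) = N**2 + 13 = 13 + N**2)
P(u, H) = 1345 (P(u, H) = (13 + (-16)**2)*(6 - 1*1) = (13 + 256)*(6 - 1) = 269*5 = 1345)
sqrt(P(192, 134) - 45672) = sqrt(1345 - 45672) = sqrt(-44327) = I*sqrt(44327)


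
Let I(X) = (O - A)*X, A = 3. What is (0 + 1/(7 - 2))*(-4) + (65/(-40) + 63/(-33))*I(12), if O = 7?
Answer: -9374/55 ≈ -170.44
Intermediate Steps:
I(X) = 4*X (I(X) = (7 - 1*3)*X = (7 - 3)*X = 4*X)
(0 + 1/(7 - 2))*(-4) + (65/(-40) + 63/(-33))*I(12) = (0 + 1/(7 - 2))*(-4) + (65/(-40) + 63/(-33))*(4*12) = (0 + 1/5)*(-4) + (65*(-1/40) + 63*(-1/33))*48 = (0 + ⅕)*(-4) + (-13/8 - 21/11)*48 = (⅕)*(-4) - 311/88*48 = -⅘ - 1866/11 = -9374/55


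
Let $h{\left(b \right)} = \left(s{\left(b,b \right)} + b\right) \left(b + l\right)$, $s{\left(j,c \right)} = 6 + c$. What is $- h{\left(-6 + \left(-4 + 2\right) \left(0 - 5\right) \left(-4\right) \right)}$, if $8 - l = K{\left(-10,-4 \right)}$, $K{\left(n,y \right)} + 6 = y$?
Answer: $-2408$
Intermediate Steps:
$K{\left(n,y \right)} = -6 + y$
$l = 18$ ($l = 8 - \left(-6 - 4\right) = 8 - -10 = 8 + 10 = 18$)
$h{\left(b \right)} = \left(6 + 2 b\right) \left(18 + b\right)$ ($h{\left(b \right)} = \left(\left(6 + b\right) + b\right) \left(b + 18\right) = \left(6 + 2 b\right) \left(18 + b\right)$)
$- h{\left(-6 + \left(-4 + 2\right) \left(0 - 5\right) \left(-4\right) \right)} = - (108 + 2 \left(-6 + \left(-4 + 2\right) \left(0 - 5\right) \left(-4\right)\right)^{2} + 42 \left(-6 + \left(-4 + 2\right) \left(0 - 5\right) \left(-4\right)\right)) = - (108 + 2 \left(-6 + \left(-2\right) \left(-5\right) \left(-4\right)\right)^{2} + 42 \left(-6 + \left(-2\right) \left(-5\right) \left(-4\right)\right)) = - (108 + 2 \left(-6 + 10 \left(-4\right)\right)^{2} + 42 \left(-6 + 10 \left(-4\right)\right)) = - (108 + 2 \left(-6 - 40\right)^{2} + 42 \left(-6 - 40\right)) = - (108 + 2 \left(-46\right)^{2} + 42 \left(-46\right)) = - (108 + 2 \cdot 2116 - 1932) = - (108 + 4232 - 1932) = \left(-1\right) 2408 = -2408$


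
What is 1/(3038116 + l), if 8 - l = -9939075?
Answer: 1/12977199 ≈ 7.7058e-8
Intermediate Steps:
l = 9939083 (l = 8 - 1*(-9939075) = 8 + 9939075 = 9939083)
1/(3038116 + l) = 1/(3038116 + 9939083) = 1/12977199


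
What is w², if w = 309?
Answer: 95481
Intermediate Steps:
w² = 309² = 95481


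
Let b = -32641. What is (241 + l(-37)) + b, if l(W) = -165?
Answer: -32565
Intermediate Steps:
(241 + l(-37)) + b = (241 - 165) - 32641 = 76 - 32641 = -32565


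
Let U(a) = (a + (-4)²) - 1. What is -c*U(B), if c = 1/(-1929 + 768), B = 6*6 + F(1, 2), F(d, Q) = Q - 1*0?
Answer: 53/1161 ≈ 0.045650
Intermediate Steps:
F(d, Q) = Q (F(d, Q) = Q + 0 = Q)
B = 38 (B = 6*6 + 2 = 36 + 2 = 38)
U(a) = 15 + a (U(a) = (a + 16) - 1 = (16 + a) - 1 = 15 + a)
c = -1/1161 (c = 1/(-1161) = -1/1161 ≈ -0.00086133)
-c*U(B) = -(-1)*(15 + 38)/1161 = -(-1)*53/1161 = -1*(-53/1161) = 53/1161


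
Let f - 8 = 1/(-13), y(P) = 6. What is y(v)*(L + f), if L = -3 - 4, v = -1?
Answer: 72/13 ≈ 5.5385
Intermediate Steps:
f = 103/13 (f = 8 + 1/(-13) = 8 - 1/13 = 103/13 ≈ 7.9231)
L = -7
y(v)*(L + f) = 6*(-7 + 103/13) = 6*(12/13) = 72/13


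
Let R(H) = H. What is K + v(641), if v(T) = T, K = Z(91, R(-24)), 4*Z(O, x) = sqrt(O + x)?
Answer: 641 + sqrt(67)/4 ≈ 643.05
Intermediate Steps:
Z(O, x) = sqrt(O + x)/4
K = sqrt(67)/4 (K = sqrt(91 - 24)/4 = sqrt(67)/4 ≈ 2.0463)
K + v(641) = sqrt(67)/4 + 641 = 641 + sqrt(67)/4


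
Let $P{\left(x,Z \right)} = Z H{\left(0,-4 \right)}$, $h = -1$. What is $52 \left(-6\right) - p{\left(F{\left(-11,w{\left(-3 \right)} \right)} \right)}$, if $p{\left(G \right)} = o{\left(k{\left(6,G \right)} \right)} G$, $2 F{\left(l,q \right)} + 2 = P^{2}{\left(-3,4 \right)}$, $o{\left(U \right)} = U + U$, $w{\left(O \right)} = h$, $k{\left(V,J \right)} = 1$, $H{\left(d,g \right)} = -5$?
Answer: $-710$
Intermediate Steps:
$P{\left(x,Z \right)} = - 5 Z$ ($P{\left(x,Z \right)} = Z \left(-5\right) = - 5 Z$)
$w{\left(O \right)} = -1$
$o{\left(U \right)} = 2 U$
$F{\left(l,q \right)} = 199$ ($F{\left(l,q \right)} = -1 + \frac{\left(\left(-5\right) 4\right)^{2}}{2} = -1 + \frac{\left(-20\right)^{2}}{2} = -1 + \frac{1}{2} \cdot 400 = -1 + 200 = 199$)
$p{\left(G \right)} = 2 G$ ($p{\left(G \right)} = 2 \cdot 1 G = 2 G$)
$52 \left(-6\right) - p{\left(F{\left(-11,w{\left(-3 \right)} \right)} \right)} = 52 \left(-6\right) - 2 \cdot 199 = -312 - 398 = -710$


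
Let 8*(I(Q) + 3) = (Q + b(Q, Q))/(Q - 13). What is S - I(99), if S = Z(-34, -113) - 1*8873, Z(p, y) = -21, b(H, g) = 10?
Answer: -6117117/688 ≈ -8891.2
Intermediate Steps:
I(Q) = -3 + (10 + Q)/(8*(-13 + Q)) (I(Q) = -3 + ((Q + 10)/(Q - 13))/8 = -3 + ((10 + Q)/(-13 + Q))/8 = -3 + (10 + Q)/(8*(-13 + Q)))
S = -8894 (S = -21 - 1*8873 = -21 - 8873 = -8894)
S - I(99) = -8894 - 23*(14 - 1*99)/(8*(-13 + 99)) = -8894 - 23*(14 - 99)/(8*86) = -8894 - 23*(-85)/(8*86) = -8894 - 1*(-1955/688) = -8894 + 1955/688 = -6117117/688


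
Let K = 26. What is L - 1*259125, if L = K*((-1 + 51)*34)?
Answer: -214925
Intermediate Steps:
L = 44200 (L = 26*((-1 + 51)*34) = 26*(50*34) = 26*1700 = 44200)
L - 1*259125 = 44200 - 1*259125 = 44200 - 259125 = -214925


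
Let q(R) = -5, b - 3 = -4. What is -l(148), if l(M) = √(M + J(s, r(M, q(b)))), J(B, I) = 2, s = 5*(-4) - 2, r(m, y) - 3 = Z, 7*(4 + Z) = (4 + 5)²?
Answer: -5*√6 ≈ -12.247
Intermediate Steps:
b = -1 (b = 3 - 4 = -1)
Z = 53/7 (Z = -4 + (4 + 5)²/7 = -4 + (⅐)*9² = -4 + (⅐)*81 = -4 + 81/7 = 53/7 ≈ 7.5714)
r(m, y) = 74/7 (r(m, y) = 3 + 53/7 = 74/7)
s = -22 (s = -20 - 2 = -22)
l(M) = √(2 + M) (l(M) = √(M + 2) = √(2 + M))
-l(148) = -√(2 + 148) = -√150 = -5*√6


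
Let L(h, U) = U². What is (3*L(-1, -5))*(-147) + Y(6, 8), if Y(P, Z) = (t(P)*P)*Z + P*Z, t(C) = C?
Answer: -10689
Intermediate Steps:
Y(P, Z) = P*Z + Z*P² (Y(P, Z) = (P*P)*Z + P*Z = P²*Z + P*Z = Z*P² + P*Z = P*Z + Z*P²)
(3*L(-1, -5))*(-147) + Y(6, 8) = (3*(-5)²)*(-147) + 6*8*(1 + 6) = (3*25)*(-147) + 6*8*7 = 75*(-147) + 336 = -11025 + 336 = -10689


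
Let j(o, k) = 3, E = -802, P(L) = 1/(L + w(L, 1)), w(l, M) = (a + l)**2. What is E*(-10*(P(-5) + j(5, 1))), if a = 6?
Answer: 22055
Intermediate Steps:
w(l, M) = (6 + l)**2
P(L) = 1/(L + (6 + L)**2)
E*(-10*(P(-5) + j(5, 1))) = -(-8020)*(1/(-5 + (6 - 5)**2) + 3) = -(-8020)*(1/(-5 + 1**2) + 3) = -(-8020)*(1/(-5 + 1) + 3) = -(-8020)*(1/(-4) + 3) = -(-8020)*(-1/4 + 3) = -(-8020)*11/4 = -802*(-55/2) = 22055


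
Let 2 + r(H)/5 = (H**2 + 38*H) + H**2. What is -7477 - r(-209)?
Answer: -404567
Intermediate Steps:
r(H) = -10 + 10*H**2 + 190*H (r(H) = -10 + 5*((H**2 + 38*H) + H**2) = -10 + 5*(2*H**2 + 38*H) = -10 + (10*H**2 + 190*H) = -10 + 10*H**2 + 190*H)
-7477 - r(-209) = -7477 - (-10 + 10*(-209)**2 + 190*(-209)) = -7477 - (-10 + 10*43681 - 39710) = -7477 - (-10 + 436810 - 39710) = -7477 - 1*397090 = -7477 - 397090 = -404567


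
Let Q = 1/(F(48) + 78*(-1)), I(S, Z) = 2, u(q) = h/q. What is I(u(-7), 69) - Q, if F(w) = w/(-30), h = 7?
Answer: 801/398 ≈ 2.0126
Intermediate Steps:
u(q) = 7/q
F(w) = -w/30 (F(w) = w*(-1/30) = -w/30)
Q = -5/398 (Q = 1/(-1/30*48 + 78*(-1)) = 1/(-8/5 - 78) = 1/(-398/5) = -5/398 ≈ -0.012563)
I(u(-7), 69) - Q = 2 - 1*(-5/398) = 2 + 5/398 = 801/398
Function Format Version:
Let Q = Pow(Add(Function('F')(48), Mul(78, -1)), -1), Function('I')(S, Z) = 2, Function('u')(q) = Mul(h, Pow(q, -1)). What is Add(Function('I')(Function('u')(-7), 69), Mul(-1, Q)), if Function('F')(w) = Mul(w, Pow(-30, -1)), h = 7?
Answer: Rational(801, 398) ≈ 2.0126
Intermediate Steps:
Function('u')(q) = Mul(7, Pow(q, -1))
Function('F')(w) = Mul(Rational(-1, 30), w) (Function('F')(w) = Mul(w, Rational(-1, 30)) = Mul(Rational(-1, 30), w))
Q = Rational(-5, 398) (Q = Pow(Add(Mul(Rational(-1, 30), 48), Mul(78, -1)), -1) = Pow(Add(Rational(-8, 5), -78), -1) = Pow(Rational(-398, 5), -1) = Rational(-5, 398) ≈ -0.012563)
Add(Function('I')(Function('u')(-7), 69), Mul(-1, Q)) = Add(2, Mul(-1, Rational(-5, 398))) = Add(2, Rational(5, 398)) = Rational(801, 398)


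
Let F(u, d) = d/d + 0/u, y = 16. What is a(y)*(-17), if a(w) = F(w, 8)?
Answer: -17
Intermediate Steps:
F(u, d) = 1 (F(u, d) = 1 + 0 = 1)
a(w) = 1
a(y)*(-17) = 1*(-17) = -17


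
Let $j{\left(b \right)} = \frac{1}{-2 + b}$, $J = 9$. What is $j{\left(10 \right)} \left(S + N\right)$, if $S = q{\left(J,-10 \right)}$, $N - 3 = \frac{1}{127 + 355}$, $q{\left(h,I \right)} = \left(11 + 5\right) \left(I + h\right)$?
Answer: $- \frac{6265}{3856} \approx -1.6247$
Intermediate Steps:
$q{\left(h,I \right)} = 16 I + 16 h$ ($q{\left(h,I \right)} = 16 \left(I + h\right) = 16 I + 16 h$)
$N = \frac{1447}{482}$ ($N = 3 + \frac{1}{127 + 355} = 3 + \frac{1}{482} = \frac{1447}{482} \approx 3.0021$)
$S = -16$ ($S = 16 \left(-10\right) + 16 \cdot 9 = -160 + 144 = -16$)
$j{\left(10 \right)} \left(S + N\right) = \frac{-16 + \frac{1447}{482}}{-2 + 10} = \frac{1}{8} \left(- \frac{6265}{482}\right) = - \frac{6265}{3856}$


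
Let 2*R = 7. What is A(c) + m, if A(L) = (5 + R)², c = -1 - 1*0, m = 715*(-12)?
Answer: -34031/4 ≈ -8507.8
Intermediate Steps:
R = 7/2 (R = (½)*7 = 7/2 ≈ 3.5000)
m = -8580
c = -1 (c = -1 + 0 = -1)
A(L) = 289/4 (A(L) = (5 + 7/2)² = (17/2)² = 289/4)
A(c) + m = 289/4 - 8580 = -34031/4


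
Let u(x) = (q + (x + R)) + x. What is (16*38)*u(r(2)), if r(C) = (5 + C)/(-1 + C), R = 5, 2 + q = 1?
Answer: 10944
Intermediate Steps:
q = -1 (q = -2 + 1 = -1)
r(C) = (5 + C)/(-1 + C)
u(x) = 4 + 2*x (u(x) = (-1 + (x + 5)) + x = (-1 + (5 + x)) + x = (4 + x) + x = 4 + 2*x)
(16*38)*u(r(2)) = (16*38)*(4 + 2*((5 + 2)/(-1 + 2))) = 608*(4 + 2*(7/1)) = 608*(4 + 2*(1*7)) = 608*(4 + 2*7) = 608*(4 + 14) = 608*18 = 10944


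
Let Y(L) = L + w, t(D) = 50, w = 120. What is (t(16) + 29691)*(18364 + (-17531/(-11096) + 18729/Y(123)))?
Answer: 164327102685341/299592 ≈ 5.4850e+8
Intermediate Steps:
Y(L) = 120 + L (Y(L) = L + 120 = 120 + L)
(t(16) + 29691)*(18364 + (-17531/(-11096) + 18729/Y(123))) = (50 + 29691)*(18364 + (-17531/(-11096) + 18729/(120 + 123))) = 29741*(18364 + (-17531*(-1/11096) + 18729/243)) = 29741*(18364 + (17531/11096 + 18729*(1/243))) = 29741*(18364 + (17531/11096 + 2081/27)) = 29741*(18364 + 23564113/299592) = 29741*(5525271601/299592) = 164327102685341/299592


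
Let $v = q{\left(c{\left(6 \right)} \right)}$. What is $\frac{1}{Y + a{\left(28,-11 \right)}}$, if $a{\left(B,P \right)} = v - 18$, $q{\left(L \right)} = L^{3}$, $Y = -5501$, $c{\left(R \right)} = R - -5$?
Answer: $- \frac{1}{4188} \approx -0.00023878$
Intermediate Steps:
$c{\left(R \right)} = 5 + R$ ($c{\left(R \right)} = R + 5 = 5 + R$)
$v = 1331$ ($v = \left(5 + 6\right)^{3} = 11^{3} = 1331$)
$a{\left(B,P \right)} = 1313$ ($a{\left(B,P \right)} = 1331 - 18 = 1313$)
$\frac{1}{Y + a{\left(28,-11 \right)}} = \frac{1}{-5501 + 1313} = \frac{1}{-4188} = - \frac{1}{4188}$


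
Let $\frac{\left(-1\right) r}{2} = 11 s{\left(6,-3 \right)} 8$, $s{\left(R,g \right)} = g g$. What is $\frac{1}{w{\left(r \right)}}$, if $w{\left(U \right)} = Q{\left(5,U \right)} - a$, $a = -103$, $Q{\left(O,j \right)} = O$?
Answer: $\frac{1}{108} \approx 0.0092593$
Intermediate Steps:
$s{\left(R,g \right)} = g^{2}$
$r = -1584$ ($r = - 2 \cdot 11 \left(-3\right)^{2} \cdot 8 = - 2 \cdot 11 \cdot 9 \cdot 8 = - 2 \cdot 99 \cdot 8 = \left(-2\right) 792 = -1584$)
$w{\left(U \right)} = 108$ ($w{\left(U \right)} = 5 - -103 = 5 + 103 = 108$)
$\frac{1}{w{\left(r \right)}} = \frac{1}{108}$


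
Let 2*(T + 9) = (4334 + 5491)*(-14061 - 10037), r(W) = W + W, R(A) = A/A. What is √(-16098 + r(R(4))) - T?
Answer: 118381434 + 4*I*√1006 ≈ 1.1838e+8 + 126.87*I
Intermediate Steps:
R(A) = 1
r(W) = 2*W
T = -118381434 (T = -9 + ((4334 + 5491)*(-14061 - 10037))/2 = -9 + (9825*(-24098))/2 = -9 + (½)*(-236762850) = -9 - 118381425 = -118381434)
√(-16098 + r(R(4))) - T = √(-16098 + 2*1) - 1*(-118381434) = √(-16098 + 2) + 118381434 = √(-16096) + 118381434 = 4*I*√1006 + 118381434 = 118381434 + 4*I*√1006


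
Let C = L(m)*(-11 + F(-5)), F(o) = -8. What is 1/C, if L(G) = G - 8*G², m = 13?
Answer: 1/25441 ≈ 3.9307e-5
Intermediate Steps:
C = 25441 (C = (13*(1 - 8*13))*(-11 - 8) = (13*(1 - 104))*(-19) = (13*(-103))*(-19) = -1339*(-19) = 25441)
1/C = 1/25441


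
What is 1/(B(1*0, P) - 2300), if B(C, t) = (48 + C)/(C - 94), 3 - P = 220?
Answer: -47/108124 ≈ -0.00043469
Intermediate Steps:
P = -217 (P = 3 - 1*220 = 3 - 220 = -217)
B(C, t) = (48 + C)/(-94 + C)
1/(B(1*0, P) - 2300) = 1/((48 + 1*0)/(-94 + 1*0) - 2300) = 1/((48 + 0)/(-94 + 0) - 2300) = 1/(48/(-94) - 2300) = 1/(-1/94*48 - 2300) = 1/(-24/47 - 2300) = 1/(-108124/47) = -47/108124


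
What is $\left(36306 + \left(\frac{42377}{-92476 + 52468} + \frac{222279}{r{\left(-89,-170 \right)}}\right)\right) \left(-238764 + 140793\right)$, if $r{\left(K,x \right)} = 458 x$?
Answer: $- \frac{54307548026584897}{15269720} \approx -3.5566 \cdot 10^{9}$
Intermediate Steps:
$\left(36306 + \left(\frac{42377}{-92476 + 52468} + \frac{222279}{r{\left(-89,-170 \right)}}\right)\right) \left(-238764 + 140793\right) = \left(36306 + \left(\frac{42377}{-92476 + 52468} + \frac{222279}{458 \left(-170\right)}\right)\right) \left(-238764 + 140793\right) = \left(36306 + \left(\frac{42377}{-40008} + \frac{222279}{-77860}\right)\right) \left(-97971\right) = \left(36306 + \left(42377 \left(- \frac{1}{40008}\right) + 222279 \left(- \frac{1}{77860}\right)\right)\right) \left(-97971\right) = \left(36306 - \frac{3048102863}{778755720}\right) \left(-97971\right) = \frac{28270457067457}{778755720} \left(-97971\right) = - \frac{54307548026584897}{15269720}$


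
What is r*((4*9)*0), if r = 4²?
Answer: 0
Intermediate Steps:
r = 16
r*((4*9)*0) = 16*((4*9)*0) = 16*(36*0) = 16*0 = 0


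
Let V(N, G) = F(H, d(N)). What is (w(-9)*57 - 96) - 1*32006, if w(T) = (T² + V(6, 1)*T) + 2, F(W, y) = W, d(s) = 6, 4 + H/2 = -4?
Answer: -19163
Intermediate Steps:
H = -16 (H = -8 + 2*(-4) = -8 - 8 = -16)
V(N, G) = -16
w(T) = 2 + T² - 16*T (w(T) = (T² - 16*T) + 2 = 2 + T² - 16*T)
(w(-9)*57 - 96) - 1*32006 = ((2 + (-9)² - 16*(-9))*57 - 96) - 1*32006 = ((2 + 81 + 144)*57 - 96) - 32006 = (227*57 - 96) - 32006 = (12939 - 96) - 32006 = 12843 - 32006 = -19163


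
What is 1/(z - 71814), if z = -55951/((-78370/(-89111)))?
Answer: -78370/10613912741 ≈ -7.3837e-6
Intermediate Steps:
z = -4985849561/78370 (z = -55951/((-78370*(-1/89111))) = -55951/78370/89111 = -55951*89111/78370 = -4985849561/78370 ≈ -63619.)
1/(z - 71814) = 1/(-4985849561/78370 - 71814) = 1/(-10613912741/78370) = -78370/10613912741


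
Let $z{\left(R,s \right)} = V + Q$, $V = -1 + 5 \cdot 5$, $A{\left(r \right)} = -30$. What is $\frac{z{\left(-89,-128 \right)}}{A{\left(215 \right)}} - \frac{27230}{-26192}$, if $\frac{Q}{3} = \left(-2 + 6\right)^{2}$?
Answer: $- \frac{89077}{65480} \approx -1.3604$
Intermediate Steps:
$Q = 48$ ($Q = 3 \left(-2 + 6\right)^{2} = 3 \cdot 4^{2} = 3 \cdot 16 = 48$)
$V = 24$ ($V = -1 + 25 = 24$)
$z{\left(R,s \right)} = 72$ ($z{\left(R,s \right)} = 24 + 48 = 72$)
$\frac{z{\left(-89,-128 \right)}}{A{\left(215 \right)}} - \frac{27230}{-26192} = \frac{72}{-30} - \frac{27230}{-26192} = 72 \left(- \frac{1}{30}\right) - - \frac{13615}{13096} = - \frac{12}{5} + \frac{13615}{13096} = - \frac{89077}{65480}$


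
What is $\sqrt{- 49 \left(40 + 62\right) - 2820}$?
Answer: $i \sqrt{7818} \approx 88.419 i$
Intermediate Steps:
$\sqrt{- 49 \left(40 + 62\right) - 2820} = \sqrt{\left(-49\right) 102 - 2820} = \sqrt{-4998 - 2820} = \sqrt{-7818} = i \sqrt{7818}$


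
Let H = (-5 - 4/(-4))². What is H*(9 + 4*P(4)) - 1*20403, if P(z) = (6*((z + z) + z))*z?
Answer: -1827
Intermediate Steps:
H = 16 (H = (-5 - 4*(-¼))² = (-5 + 1)² = (-4)² = 16)
P(z) = 18*z² (P(z) = (6*(2*z + z))*z = (6*(3*z))*z = (18*z)*z = 18*z²)
H*(9 + 4*P(4)) - 1*20403 = 16*(9 + 4*(18*4²)) - 1*20403 = 16*(9 + 4*(18*16)) - 20403 = 16*(9 + 4*288) - 20403 = 16*(9 + 1152) - 20403 = 16*1161 - 20403 = 18576 - 20403 = -1827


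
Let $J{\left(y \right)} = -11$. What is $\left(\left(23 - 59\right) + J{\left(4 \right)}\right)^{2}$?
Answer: $2209$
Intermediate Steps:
$\left(\left(23 - 59\right) + J{\left(4 \right)}\right)^{2} = \left(\left(23 - 59\right) - 11\right)^{2} = \left(-36 - 11\right)^{2} = \left(-47\right)^{2} = 2209$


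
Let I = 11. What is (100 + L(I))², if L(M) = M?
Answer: 12321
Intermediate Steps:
(100 + L(I))² = (100 + 11)² = 111² = 12321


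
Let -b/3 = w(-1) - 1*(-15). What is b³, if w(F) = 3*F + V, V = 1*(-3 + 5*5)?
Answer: -1061208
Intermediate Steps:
V = 22 (V = 1*(-3 + 25) = 1*22 = 22)
w(F) = 22 + 3*F (w(F) = 3*F + 22 = 22 + 3*F)
b = -102 (b = -3*((22 + 3*(-1)) - 1*(-15)) = -3*((22 - 3) + 15) = -3*(19 + 15) = -3*34 = -102)
b³ = (-102)³ = -1061208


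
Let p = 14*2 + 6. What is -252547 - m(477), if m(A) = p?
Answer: -252581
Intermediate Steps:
p = 34 (p = 28 + 6 = 34)
m(A) = 34
-252547 - m(477) = -252547 - 1*34 = -252547 - 34 = -252581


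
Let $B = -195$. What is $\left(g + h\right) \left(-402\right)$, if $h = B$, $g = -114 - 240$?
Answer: $220698$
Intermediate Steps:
$g = -354$ ($g = -114 - 240 = -354$)
$h = -195$
$\left(g + h\right) \left(-402\right) = \left(-354 - 195\right) \left(-402\right) = \left(-549\right) \left(-402\right) = 220698$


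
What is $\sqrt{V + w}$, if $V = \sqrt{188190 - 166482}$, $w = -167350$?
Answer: $\sqrt{-167350 + 18 \sqrt{67}} \approx 408.9 i$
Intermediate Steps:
$V = 18 \sqrt{67}$ ($V = \sqrt{21708} = 18 \sqrt{67} \approx 147.34$)
$\sqrt{V + w} = \sqrt{18 \sqrt{67} - 167350} = \sqrt{-167350 + 18 \sqrt{67}}$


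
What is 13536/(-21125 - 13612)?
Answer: -4512/11579 ≈ -0.38967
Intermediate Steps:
13536/(-21125 - 13612) = 13536/(-34737) = 13536*(-1/34737) = -4512/11579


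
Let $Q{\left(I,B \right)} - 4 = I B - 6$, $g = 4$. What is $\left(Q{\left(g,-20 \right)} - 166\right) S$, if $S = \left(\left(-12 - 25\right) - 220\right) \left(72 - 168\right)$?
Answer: $-6118656$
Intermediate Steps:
$Q{\left(I,B \right)} = -2 + B I$ ($Q{\left(I,B \right)} = 4 + \left(I B - 6\right) = 4 + \left(B I - 6\right) = 4 + \left(-6 + B I\right) = -2 + B I$)
$S = 24672$ ($S = \left(-37 - 220\right) \left(-96\right) = \left(-257\right) \left(-96\right) = 24672$)
$\left(Q{\left(g,-20 \right)} - 166\right) S = \left(\left(-2 - 80\right) - 166\right) 24672 = \left(-82 - 166\right) 24672 = \left(-248\right) 24672 = -6118656$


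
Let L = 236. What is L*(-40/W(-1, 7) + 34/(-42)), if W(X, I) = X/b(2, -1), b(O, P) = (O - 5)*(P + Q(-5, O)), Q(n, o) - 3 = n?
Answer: 1780148/21 ≈ 84769.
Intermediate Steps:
Q(n, o) = 3 + n
b(O, P) = (-5 + O)*(-2 + P) (b(O, P) = (O - 5)*(P + (3 - 5)) = (-5 + O)*(P - 2) = (-5 + O)*(-2 + P))
W(X, I) = X/9 (W(X, I) = X/(10 - 5*(-1) - 2*2 + 2*(-1)) = X/(10 + 5 - 4 - 2) = X/9)
L*(-40/W(-1, 7) + 34/(-42)) = 236*(-40/((⅑)*(-1)) + 34/(-42)) = 236*(-40/(-⅑) + 34*(-1/42)) = 236*(-40*(-9) - 17/21) = 236*(360 - 17/21) = 236*(7543/21) = 1780148/21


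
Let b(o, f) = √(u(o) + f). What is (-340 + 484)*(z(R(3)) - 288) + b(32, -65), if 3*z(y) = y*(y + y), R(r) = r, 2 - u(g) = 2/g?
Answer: -40608 + I*√1009/4 ≈ -40608.0 + 7.9412*I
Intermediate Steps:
u(g) = 2 - 2/g
b(o, f) = √(2 + f - 2/o) (b(o, f) = √((2 - 2/o) + f) = √(2 + f - 2/o))
z(y) = 2*y²/3 (z(y) = (y*(y + y))/3 = (y*(2*y))/3 = (2*y²)/3 = 2*y²/3)
(-340 + 484)*(z(R(3)) - 288) + b(32, -65) = (-340 + 484)*((⅔)*3² - 288) + √(2 - 65 - 2/32) = 144*((⅔)*9 - 288) + √(2 - 65 - 2*1/32) = 144*(6 - 288) + √(2 - 65 - 1/16) = 144*(-282) + √(-1009/16) = -40608 + I*√1009/4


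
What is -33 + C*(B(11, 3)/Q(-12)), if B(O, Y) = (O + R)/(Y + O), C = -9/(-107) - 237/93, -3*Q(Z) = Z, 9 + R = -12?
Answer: -1512019/46438 ≈ -32.560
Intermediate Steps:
R = -21 (R = -9 - 12 = -21)
Q(Z) = -Z/3
C = -8174/3317 (C = -9*(-1/107) - 237*1/93 = 9/107 - 79/31 = -8174/3317 ≈ -2.4643)
B(O, Y) = (-21 + O)/(O + Y) (B(O, Y) = (O - 21)/(Y + O) = (-21 + O)/(O + Y))
-33 + C*(B(11, 3)/Q(-12)) = -33 - 8174*(-21 + 11)/(11 + 3)/(3317*((-⅓*(-12)))) = -33 - 8174*-10/14/(3317*4) = -33 - 8174*(1/14)*(-10)/(3317*4) = -33 - (-40870)/(23219*4) = -33 - 8174/3317*(-5/28) = -33 + 20435/46438 = -1512019/46438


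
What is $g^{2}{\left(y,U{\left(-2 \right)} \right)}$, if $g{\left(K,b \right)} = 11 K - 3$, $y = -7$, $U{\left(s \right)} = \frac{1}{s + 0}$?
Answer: $6400$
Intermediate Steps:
$U{\left(s \right)} = \frac{1}{s}$
$g{\left(K,b \right)} = -3 + 11 K$
$g^{2}{\left(y,U{\left(-2 \right)} \right)} = \left(-3 + 11 \left(-7\right)\right)^{2} = \left(-3 - 77\right)^{2} = \left(-80\right)^{2} = 6400$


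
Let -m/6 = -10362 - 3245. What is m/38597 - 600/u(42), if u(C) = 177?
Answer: -2902522/2277223 ≈ -1.2746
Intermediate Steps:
m = 81642 (m = -6*(-10362 - 3245) = -6*(-13607) = 81642)
m/38597 - 600/u(42) = 81642/38597 - 600/177 = 81642*(1/38597) - 600*1/177 = 81642/38597 - 200/59 = -2902522/2277223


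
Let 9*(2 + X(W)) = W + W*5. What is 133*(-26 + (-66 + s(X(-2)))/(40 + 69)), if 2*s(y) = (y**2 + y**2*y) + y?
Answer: -10466435/2943 ≈ -3556.4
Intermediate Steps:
X(W) = -2 + 2*W/3 (X(W) = -2 + (W + W*5)/9 = -2 + (W + 5*W)/9 = -2 + (6*W)/9 = -2 + 2*W/3)
s(y) = y/2 + y**2/2 + y**3/2 (s(y) = ((y**2 + y**2*y) + y)/2 = ((y**2 + y**3) + y)/2 = (y + y**2 + y**3)/2 = y/2 + y**2/2 + y**3/2)
133*(-26 + (-66 + s(X(-2)))/(40 + 69)) = 133*(-26 + (-66 + (-2 + (2/3)*(-2))*(1 + (-2 + (2/3)*(-2)) + (-2 + (2/3)*(-2))**2)/2)/(40 + 69)) = 133*(-26 + (-66 + (-2 - 4/3)*(1 + (-2 - 4/3) + (-2 - 4/3)**2)/2)/109) = 133*(-26 + (-66 + (1/2)*(-10/3)*(1 - 10/3 + (-10/3)**2))*(1/109)) = 133*(-26 + (-66 + (1/2)*(-10/3)*(1 - 10/3 + 100/9))*(1/109)) = 133*(-26 + (-66 + (1/2)*(-10/3)*(79/9))*(1/109)) = 133*(-26 + (-66 - 395/27)*(1/109)) = 133*(-26 - 2177/27*1/109) = 133*(-26 - 2177/2943) = 133*(-78695/2943) = -10466435/2943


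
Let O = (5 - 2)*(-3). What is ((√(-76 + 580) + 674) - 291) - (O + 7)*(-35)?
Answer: 313 + 6*√14 ≈ 335.45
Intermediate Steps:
O = -9 (O = 3*(-3) = -9)
((√(-76 + 580) + 674) - 291) - (O + 7)*(-35) = ((√(-76 + 580) + 674) - 291) - (-9 + 7)*(-35) = ((√504 + 674) - 291) - (-2)*(-35) = ((6*√14 + 674) - 291) - 1*70 = ((674 + 6*√14) - 291) - 70 = (383 + 6*√14) - 70 = 313 + 6*√14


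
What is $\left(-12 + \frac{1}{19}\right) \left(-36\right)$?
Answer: $\frac{8172}{19} \approx 430.11$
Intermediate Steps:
$\left(-12 + \frac{1}{19}\right) \left(-36\right) = \left(- \frac{227}{19}\right) \left(-36\right) = \frac{8172}{19}$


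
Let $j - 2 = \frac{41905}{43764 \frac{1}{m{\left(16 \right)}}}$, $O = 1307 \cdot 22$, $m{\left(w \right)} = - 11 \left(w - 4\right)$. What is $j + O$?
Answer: $\frac{104412177}{3647} \approx 28630.0$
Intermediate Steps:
$m{\left(w \right)} = 44 - 11 w$ ($m{\left(w \right)} = - 11 \left(-4 + w\right) = 44 - 11 w$)
$O = 28754$
$j = - \frac{453661}{3647}$ ($j = 2 + \frac{41905}{43764 \frac{1}{44 - 176}} = 2 + \frac{41905}{43764 \frac{1}{-132}} = 2 + \frac{41905}{43764 \left(- \frac{1}{132}\right)} = 2 + \frac{41905}{- \frac{3647}{11}} = 2 + 41905 \left(- \frac{11}{3647}\right) = 2 - \frac{460955}{3647} = - \frac{453661}{3647} \approx -124.39$)
$j + O = - \frac{453661}{3647} + 28754 = \frac{104412177}{3647}$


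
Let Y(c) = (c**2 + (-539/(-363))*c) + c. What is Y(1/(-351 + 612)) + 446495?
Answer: 334572551990/749331 ≈ 4.4650e+5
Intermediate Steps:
Y(c) = c**2 + 82*c/33 (Y(c) = (c**2 + (-539*(-1/363))*c) + c = (c**2 + 49*c/33) + c = c**2 + 82*c/33)
Y(1/(-351 + 612)) + 446495 = (82 + 33/(-351 + 612))/(33*(-351 + 612)) + 446495 = (1/33)*(82 + 33/261)/261 + 446495 = (1/33)*(1/261)*(82 + 33*(1/261)) + 446495 = (1/33)*(1/261)*(82 + 11/87) + 446495 = (1/33)*(1/261)*(7145/87) + 446495 = 7145/749331 + 446495 = 334572551990/749331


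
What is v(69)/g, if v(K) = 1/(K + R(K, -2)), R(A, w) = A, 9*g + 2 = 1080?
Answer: 3/49588 ≈ 6.0498e-5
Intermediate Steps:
g = 1078/9 (g = -2/9 + (⅑)*1080 = -2/9 + 120 = 1078/9 ≈ 119.78)
v(K) = 1/(2*K) (v(K) = 1/(K + K) = 1/(2*K))
v(69)/g = ((½)/69)/(1078/9) = ((½)*(1/69))*(9/1078) = (1/138)*(9/1078) = 3/49588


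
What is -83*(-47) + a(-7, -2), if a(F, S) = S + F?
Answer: 3892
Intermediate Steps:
a(F, S) = F + S
-83*(-47) + a(-7, -2) = -83*(-47) + (-7 - 2) = 3901 - 9 = 3892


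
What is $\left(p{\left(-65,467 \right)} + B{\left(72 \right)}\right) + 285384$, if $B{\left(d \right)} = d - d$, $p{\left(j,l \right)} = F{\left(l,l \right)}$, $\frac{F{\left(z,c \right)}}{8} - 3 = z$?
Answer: $289144$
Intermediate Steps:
$F{\left(z,c \right)} = 24 + 8 z$
$p{\left(j,l \right)} = 24 + 8 l$
$B{\left(d \right)} = 0$
$\left(p{\left(-65,467 \right)} + B{\left(72 \right)}\right) + 285384 = \left(\left(24 + 8 \cdot 467\right) + 0\right) + 285384 = \left(\left(24 + 3736\right) + 0\right) + 285384 = \left(3760 + 0\right) + 285384 = 3760 + 285384 = 289144$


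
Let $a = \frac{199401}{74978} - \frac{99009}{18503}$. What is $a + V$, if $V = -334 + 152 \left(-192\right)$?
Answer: $- \frac{40954584755911}{1387317934} \approx -29521.0$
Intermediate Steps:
$a = - \frac{3733980099}{1387317934}$ ($a = 199401 \cdot \frac{1}{74978} - \frac{99009}{18503} = \frac{199401}{74978} - \frac{99009}{18503} = - \frac{3733980099}{1387317934} \approx -2.6915$)
$V = -29518$ ($V = -334 - 29184 = -29518$)
$a + V = - \frac{3733980099}{1387317934} - 29518 = - \frac{40954584755911}{1387317934}$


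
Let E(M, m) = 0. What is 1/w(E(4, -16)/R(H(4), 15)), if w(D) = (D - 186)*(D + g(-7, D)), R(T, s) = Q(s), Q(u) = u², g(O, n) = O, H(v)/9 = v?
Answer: 1/1302 ≈ 0.00076805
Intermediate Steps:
H(v) = 9*v
R(T, s) = s²
w(D) = (-186 + D)*(-7 + D) (w(D) = (D - 186)*(D - 7) = (-186 + D)*(-7 + D))
1/w(E(4, -16)/R(H(4), 15)) = 1/(1302 + (0/(15²))² - 0/(15²)) = 1/(1302 + (0/225)² - 0/225) = 1/(1302 + (0*(1/225))² - 0/225) = 1/(1302 + 0² - 193*0) = 1/(1302 + 0 + 0) = 1/1302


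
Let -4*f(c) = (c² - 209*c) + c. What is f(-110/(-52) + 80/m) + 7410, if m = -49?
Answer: 48270564495/6492304 ≈ 7435.0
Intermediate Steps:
f(c) = 52*c - c²/4 (f(c) = -((c² - 209*c) + c)/4 = -(c² - 208*c)/4 = 52*c - c²/4)
f(-110/(-52) + 80/m) + 7410 = (-110/(-52) + 80/(-49))*(208 - (-110/(-52) + 80/(-49)))/4 + 7410 = (-110*(-1/52) + 80*(-1/49))*(208 - (-110*(-1/52) + 80*(-1/49)))/4 + 7410 = (55/26 - 80/49)*(208 - (55/26 - 80/49))/4 + 7410 = (¼)*(615/1274)*(208 - 1*615/1274) + 7410 = (¼)*(615/1274)*(208 - 615/1274) + 7410 = (¼)*(615/1274)*(264377/1274) + 7410 = 162591855/6492304 + 7410 = 48270564495/6492304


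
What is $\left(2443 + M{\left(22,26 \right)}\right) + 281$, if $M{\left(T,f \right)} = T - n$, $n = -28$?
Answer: $2774$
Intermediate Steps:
$M{\left(T,f \right)} = 28 + T$ ($M{\left(T,f \right)} = T - -28 = T + 28 = 28 + T$)
$\left(2443 + M{\left(22,26 \right)}\right) + 281 = \left(2443 + \left(28 + 22\right)\right) + 281 = \left(2443 + 50\right) + 281 = 2493 + 281 = 2774$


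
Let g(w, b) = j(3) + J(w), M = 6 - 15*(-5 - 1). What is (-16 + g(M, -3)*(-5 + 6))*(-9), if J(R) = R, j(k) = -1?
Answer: -711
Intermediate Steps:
M = 96 (M = 6 - 15*(-6) = 6 - 5*(-18) = 6 + 90 = 96)
g(w, b) = -1 + w
(-16 + g(M, -3)*(-5 + 6))*(-9) = (-16 + (-1 + 96)*(-5 + 6))*(-9) = (-16 + 95*1)*(-9) = (-16 + 95)*(-9) = 79*(-9) = -711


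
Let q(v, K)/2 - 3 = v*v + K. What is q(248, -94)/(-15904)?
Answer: -61413/7952 ≈ -7.7230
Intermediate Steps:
q(v, K) = 6 + 2*K + 2*v² (q(v, K) = 6 + 2*(v*v + K) = 6 + 2*(v² + K) = 6 + 2*(K + v²) = 6 + (2*K + 2*v²) = 6 + 2*K + 2*v²)
q(248, -94)/(-15904) = (6 + 2*(-94) + 2*248²)/(-15904) = (6 - 188 + 2*61504)*(-1/15904) = (6 - 188 + 123008)*(-1/15904) = 122826*(-1/15904) = -61413/7952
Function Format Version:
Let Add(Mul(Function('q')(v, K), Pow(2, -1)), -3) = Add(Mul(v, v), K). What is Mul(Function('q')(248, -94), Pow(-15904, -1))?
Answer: Rational(-61413, 7952) ≈ -7.7230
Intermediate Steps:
Function('q')(v, K) = Add(6, Mul(2, K), Mul(2, Pow(v, 2))) (Function('q')(v, K) = Add(6, Mul(2, Add(Mul(v, v), K))) = Add(6, Mul(2, Add(Pow(v, 2), K))) = Add(6, Mul(2, Add(K, Pow(v, 2)))) = Add(6, Add(Mul(2, K), Mul(2, Pow(v, 2)))) = Add(6, Mul(2, K), Mul(2, Pow(v, 2))))
Mul(Function('q')(248, -94), Pow(-15904, -1)) = Mul(Add(6, Mul(2, -94), Mul(2, Pow(248, 2))), Pow(-15904, -1)) = Mul(Add(6, -188, Mul(2, 61504)), Rational(-1, 15904)) = Mul(Add(6, -188, 123008), Rational(-1, 15904)) = Mul(122826, Rational(-1, 15904)) = Rational(-61413, 7952)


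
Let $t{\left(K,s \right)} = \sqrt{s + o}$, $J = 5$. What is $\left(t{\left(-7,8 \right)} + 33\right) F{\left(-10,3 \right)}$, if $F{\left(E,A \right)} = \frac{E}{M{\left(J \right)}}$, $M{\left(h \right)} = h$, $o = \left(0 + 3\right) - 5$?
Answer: $-66 - 2 \sqrt{6} \approx -70.899$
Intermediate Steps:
$o = -2$ ($o = 3 - 5 = -2$)
$F{\left(E,A \right)} = \frac{E}{5}$
$t{\left(K,s \right)} = \sqrt{-2 + s}$ ($t{\left(K,s \right)} = \sqrt{s - 2} = \sqrt{-2 + s}$)
$\left(t{\left(-7,8 \right)} + 33\right) F{\left(-10,3 \right)} = \left(\sqrt{-2 + 8} + 33\right) \frac{1}{5} \left(-10\right) = \left(\sqrt{6} + 33\right) \left(-2\right) = \left(33 + \sqrt{6}\right) \left(-2\right) = -66 - 2 \sqrt{6}$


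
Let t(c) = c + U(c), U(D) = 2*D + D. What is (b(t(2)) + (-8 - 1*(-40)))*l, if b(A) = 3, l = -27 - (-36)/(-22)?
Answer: -11025/11 ≈ -1002.3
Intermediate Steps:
l = -315/11 (l = -27 - (-36)*(-1)/22 = -27 - 1*18/11 = -27 - 18/11 = -315/11 ≈ -28.636)
U(D) = 3*D
t(c) = 4*c (t(c) = c + 3*c = 4*c)
(b(t(2)) + (-8 - 1*(-40)))*l = (3 + (-8 - 1*(-40)))*(-315/11) = (3 + (-8 + 40))*(-315/11) = (3 + 32)*(-315/11) = 35*(-315/11) = -11025/11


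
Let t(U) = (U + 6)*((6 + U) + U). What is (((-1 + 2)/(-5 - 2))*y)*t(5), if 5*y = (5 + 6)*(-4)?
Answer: 7744/35 ≈ 221.26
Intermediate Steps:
t(U) = (6 + U)*(6 + 2*U)
y = -44/5 (y = ((5 + 6)*(-4))/5 = (11*(-4))/5 = (⅕)*(-44) = -44/5 ≈ -8.8000)
(((-1 + 2)/(-5 - 2))*y)*t(5) = (((-1 + 2)/(-5 - 2))*(-44/5))*(36 + 2*5² + 18*5) = ((1/(-7))*(-44/5))*(36 + 2*25 + 90) = ((1*(-⅐))*(-44/5))*(36 + 50 + 90) = -⅐*(-44/5)*176 = (44/35)*176 = 7744/35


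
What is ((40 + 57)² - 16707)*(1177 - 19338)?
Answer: 132538978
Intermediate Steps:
((40 + 57)² - 16707)*(1177 - 19338) = (97² - 16707)*(-18161) = (9409 - 16707)*(-18161) = -7298*(-18161) = 132538978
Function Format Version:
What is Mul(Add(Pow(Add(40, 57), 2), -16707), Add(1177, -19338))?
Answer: 132538978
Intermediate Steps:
Mul(Add(Pow(Add(40, 57), 2), -16707), Add(1177, -19338)) = Mul(Add(Pow(97, 2), -16707), -18161) = Mul(Add(9409, -16707), -18161) = Mul(-7298, -18161) = 132538978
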